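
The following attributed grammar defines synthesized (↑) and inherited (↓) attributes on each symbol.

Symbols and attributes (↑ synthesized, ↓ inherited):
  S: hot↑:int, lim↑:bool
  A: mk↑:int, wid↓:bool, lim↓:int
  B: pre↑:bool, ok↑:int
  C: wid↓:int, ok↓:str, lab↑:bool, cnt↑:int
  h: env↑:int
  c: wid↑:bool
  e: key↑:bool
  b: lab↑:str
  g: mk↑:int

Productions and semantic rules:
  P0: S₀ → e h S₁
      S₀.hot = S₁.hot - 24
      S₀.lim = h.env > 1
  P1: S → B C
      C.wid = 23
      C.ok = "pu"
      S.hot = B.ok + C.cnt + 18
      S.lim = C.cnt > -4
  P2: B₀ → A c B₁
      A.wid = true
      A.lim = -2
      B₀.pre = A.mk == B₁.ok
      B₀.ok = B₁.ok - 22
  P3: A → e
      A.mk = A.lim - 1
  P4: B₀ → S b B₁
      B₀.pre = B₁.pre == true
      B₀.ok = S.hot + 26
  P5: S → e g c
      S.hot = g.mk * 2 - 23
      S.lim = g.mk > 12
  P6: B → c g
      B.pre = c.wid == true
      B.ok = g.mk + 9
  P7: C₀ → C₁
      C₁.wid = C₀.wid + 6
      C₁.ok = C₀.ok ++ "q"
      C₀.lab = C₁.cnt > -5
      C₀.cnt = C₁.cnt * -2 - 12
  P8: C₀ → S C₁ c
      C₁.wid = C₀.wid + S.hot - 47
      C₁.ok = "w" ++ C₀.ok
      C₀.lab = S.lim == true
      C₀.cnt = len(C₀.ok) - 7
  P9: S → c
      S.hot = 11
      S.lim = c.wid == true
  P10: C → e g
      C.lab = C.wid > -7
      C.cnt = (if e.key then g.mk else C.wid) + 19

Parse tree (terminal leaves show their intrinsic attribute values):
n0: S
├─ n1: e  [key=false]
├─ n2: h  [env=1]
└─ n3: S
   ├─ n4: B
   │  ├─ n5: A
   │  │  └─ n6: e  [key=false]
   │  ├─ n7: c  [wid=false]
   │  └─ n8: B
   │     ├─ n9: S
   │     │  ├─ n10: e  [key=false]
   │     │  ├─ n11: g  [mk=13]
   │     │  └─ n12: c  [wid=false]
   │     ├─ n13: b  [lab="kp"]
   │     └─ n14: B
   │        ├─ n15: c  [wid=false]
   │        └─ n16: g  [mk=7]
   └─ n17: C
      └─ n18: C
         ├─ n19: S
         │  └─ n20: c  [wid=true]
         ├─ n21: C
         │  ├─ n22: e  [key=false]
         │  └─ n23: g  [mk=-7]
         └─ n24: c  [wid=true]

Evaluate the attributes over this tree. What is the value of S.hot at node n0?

-3

1. n1.key = false  [terminal]
2. n2.env = 1  [terminal]
3. n5.wid = true  [true]
4. n5.lim = -2  [-2]
5. n6.key = false  [terminal]
6. n5.mk = -3  [A.lim - 1]
7. n7.wid = false  [terminal]
8. n10.key = false  [terminal]
9. n11.mk = 13  [terminal]
10. n12.wid = false  [terminal]
11. n9.hot = 3  [g.mk * 2 - 23]
12. n9.lim = true  [g.mk > 12]
13. n13.lab = "kp"  [terminal]
14. n15.wid = false  [terminal]
15. n16.mk = 7  [terminal]
16. n14.pre = false  [c.wid == true]
17. n14.ok = 16  [g.mk + 9]
18. n8.pre = false  [B₁.pre == true]
19. n8.ok = 29  [S.hot + 26]
20. n4.pre = false  [A.mk == B₁.ok]
21. n4.ok = 7  [B₁.ok - 22]
22. n17.wid = 23  [23]
23. n17.ok = "pu"  ["pu"]
24. n18.wid = 29  [C₀.wid + 6]
25. n18.ok = "puq"  [C₀.ok ++ "q"]
26. n20.wid = true  [terminal]
27. n19.hot = 11  [11]
28. n19.lim = true  [c.wid == true]
29. n21.wid = -7  [C₀.wid + S.hot - 47]
30. n21.ok = "wpuq"  ["w" ++ C₀.ok]
31. n22.key = false  [terminal]
32. n23.mk = -7  [terminal]
33. n21.lab = false  [C.wid > -7]
34. n21.cnt = 12  [(if e.key then g.mk else C.wid) + 19]
35. n24.wid = true  [terminal]
36. n18.lab = true  [S.lim == true]
37. n18.cnt = -4  [len(C₀.ok) - 7]
38. n17.lab = true  [C₁.cnt > -5]
39. n17.cnt = -4  [C₁.cnt * -2 - 12]
40. n3.hot = 21  [B.ok + C.cnt + 18]
41. n3.lim = false  [C.cnt > -4]
42. n0.hot = -3  [S₁.hot - 24]
43. n0.lim = false  [h.env > 1]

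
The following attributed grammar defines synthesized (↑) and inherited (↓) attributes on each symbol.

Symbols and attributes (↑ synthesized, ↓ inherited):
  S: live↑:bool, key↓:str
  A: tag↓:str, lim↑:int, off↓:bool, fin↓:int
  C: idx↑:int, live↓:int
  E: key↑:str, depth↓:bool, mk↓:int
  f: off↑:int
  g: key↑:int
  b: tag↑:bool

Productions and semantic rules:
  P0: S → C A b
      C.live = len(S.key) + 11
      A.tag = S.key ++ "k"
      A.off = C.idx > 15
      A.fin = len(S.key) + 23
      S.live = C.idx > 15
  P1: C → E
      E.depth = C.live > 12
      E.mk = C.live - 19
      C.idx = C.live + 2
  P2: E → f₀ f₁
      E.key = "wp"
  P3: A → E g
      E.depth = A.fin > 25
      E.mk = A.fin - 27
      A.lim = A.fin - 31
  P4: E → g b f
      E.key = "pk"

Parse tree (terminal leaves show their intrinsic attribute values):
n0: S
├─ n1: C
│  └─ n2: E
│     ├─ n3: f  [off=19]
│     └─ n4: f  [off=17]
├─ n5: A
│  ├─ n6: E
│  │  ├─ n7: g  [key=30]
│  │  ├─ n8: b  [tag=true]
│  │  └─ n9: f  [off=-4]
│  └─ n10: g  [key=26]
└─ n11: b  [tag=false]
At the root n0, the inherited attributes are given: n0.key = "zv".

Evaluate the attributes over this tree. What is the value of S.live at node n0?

1. n0.key = "zv"  [given at root]
2. n1.live = 13  [len(S.key) + 11]
3. n2.depth = true  [C.live > 12]
4. n2.mk = -6  [C.live - 19]
5. n3.off = 19  [terminal]
6. n4.off = 17  [terminal]
7. n2.key = "wp"  ["wp"]
8. n1.idx = 15  [C.live + 2]
9. n5.tag = "zvk"  [S.key ++ "k"]
10. n5.off = false  [C.idx > 15]
11. n5.fin = 25  [len(S.key) + 23]
12. n6.depth = false  [A.fin > 25]
13. n6.mk = -2  [A.fin - 27]
14. n7.key = 30  [terminal]
15. n8.tag = true  [terminal]
16. n9.off = -4  [terminal]
17. n6.key = "pk"  ["pk"]
18. n10.key = 26  [terminal]
19. n5.lim = -6  [A.fin - 31]
20. n11.tag = false  [terminal]
21. n0.live = false  [C.idx > 15]

false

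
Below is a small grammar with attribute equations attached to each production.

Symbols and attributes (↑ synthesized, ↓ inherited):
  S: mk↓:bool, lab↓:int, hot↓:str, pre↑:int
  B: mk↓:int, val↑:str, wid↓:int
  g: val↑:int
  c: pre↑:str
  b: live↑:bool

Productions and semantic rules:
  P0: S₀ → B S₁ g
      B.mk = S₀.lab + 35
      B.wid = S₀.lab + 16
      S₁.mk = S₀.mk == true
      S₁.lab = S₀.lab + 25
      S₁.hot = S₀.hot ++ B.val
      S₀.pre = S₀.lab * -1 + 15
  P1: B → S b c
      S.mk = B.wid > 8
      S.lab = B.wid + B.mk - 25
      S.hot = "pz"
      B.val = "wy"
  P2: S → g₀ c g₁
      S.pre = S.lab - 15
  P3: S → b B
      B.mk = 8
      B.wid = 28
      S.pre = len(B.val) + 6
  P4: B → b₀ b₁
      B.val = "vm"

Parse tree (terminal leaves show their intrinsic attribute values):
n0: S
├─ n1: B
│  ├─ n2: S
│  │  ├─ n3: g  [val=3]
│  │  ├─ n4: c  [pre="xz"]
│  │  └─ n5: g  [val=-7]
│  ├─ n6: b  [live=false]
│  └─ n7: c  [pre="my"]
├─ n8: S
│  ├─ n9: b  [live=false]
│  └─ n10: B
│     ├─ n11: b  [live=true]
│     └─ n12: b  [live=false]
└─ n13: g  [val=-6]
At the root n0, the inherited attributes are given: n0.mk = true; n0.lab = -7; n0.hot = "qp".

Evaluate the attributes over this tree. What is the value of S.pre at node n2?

-3

1. n0.mk = true  [given at root]
2. n0.lab = -7  [given at root]
3. n0.hot = "qp"  [given at root]
4. n1.mk = 28  [S₀.lab + 35]
5. n1.wid = 9  [S₀.lab + 16]
6. n2.mk = true  [B.wid > 8]
7. n2.lab = 12  [B.wid + B.mk - 25]
8. n2.hot = "pz"  ["pz"]
9. n3.val = 3  [terminal]
10. n4.pre = "xz"  [terminal]
11. n5.val = -7  [terminal]
12. n2.pre = -3  [S.lab - 15]
13. n6.live = false  [terminal]
14. n7.pre = "my"  [terminal]
15. n1.val = "wy"  ["wy"]
16. n8.mk = true  [S₀.mk == true]
17. n8.lab = 18  [S₀.lab + 25]
18. n8.hot = "qpwy"  [S₀.hot ++ B.val]
19. n9.live = false  [terminal]
20. n10.mk = 8  [8]
21. n10.wid = 28  [28]
22. n11.live = true  [terminal]
23. n12.live = false  [terminal]
24. n10.val = "vm"  ["vm"]
25. n8.pre = 8  [len(B.val) + 6]
26. n13.val = -6  [terminal]
27. n0.pre = 22  [S₀.lab * -1 + 15]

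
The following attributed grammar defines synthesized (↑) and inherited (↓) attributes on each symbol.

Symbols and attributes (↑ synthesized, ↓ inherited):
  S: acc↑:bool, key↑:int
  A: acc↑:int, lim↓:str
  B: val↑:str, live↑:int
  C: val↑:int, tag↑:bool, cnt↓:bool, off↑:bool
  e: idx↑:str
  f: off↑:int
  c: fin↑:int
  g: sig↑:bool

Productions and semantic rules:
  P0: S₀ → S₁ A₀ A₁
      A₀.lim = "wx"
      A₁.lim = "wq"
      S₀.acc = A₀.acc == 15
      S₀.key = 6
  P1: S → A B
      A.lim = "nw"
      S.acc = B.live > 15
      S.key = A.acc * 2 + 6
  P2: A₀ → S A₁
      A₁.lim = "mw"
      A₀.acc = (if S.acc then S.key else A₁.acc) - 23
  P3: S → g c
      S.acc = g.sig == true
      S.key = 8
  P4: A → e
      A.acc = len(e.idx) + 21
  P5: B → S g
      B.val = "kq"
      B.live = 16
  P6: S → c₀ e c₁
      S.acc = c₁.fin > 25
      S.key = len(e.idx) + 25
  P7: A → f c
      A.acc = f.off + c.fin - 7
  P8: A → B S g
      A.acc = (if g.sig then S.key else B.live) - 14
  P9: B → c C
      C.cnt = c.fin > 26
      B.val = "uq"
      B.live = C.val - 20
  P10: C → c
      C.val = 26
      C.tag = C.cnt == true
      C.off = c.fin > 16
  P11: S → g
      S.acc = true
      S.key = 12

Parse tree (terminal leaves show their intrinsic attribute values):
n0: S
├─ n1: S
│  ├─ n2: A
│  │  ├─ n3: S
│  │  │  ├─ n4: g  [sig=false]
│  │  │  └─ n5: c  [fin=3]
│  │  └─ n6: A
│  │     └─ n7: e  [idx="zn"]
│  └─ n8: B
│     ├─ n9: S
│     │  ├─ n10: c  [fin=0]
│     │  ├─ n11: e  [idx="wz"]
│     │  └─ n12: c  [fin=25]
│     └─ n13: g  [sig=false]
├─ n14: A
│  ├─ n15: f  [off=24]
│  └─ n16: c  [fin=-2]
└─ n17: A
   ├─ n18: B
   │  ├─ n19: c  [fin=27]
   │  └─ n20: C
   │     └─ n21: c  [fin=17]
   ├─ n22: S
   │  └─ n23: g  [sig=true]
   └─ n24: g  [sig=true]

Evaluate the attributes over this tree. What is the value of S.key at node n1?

6

1. n2.lim = "nw"  ["nw"]
2. n4.sig = false  [terminal]
3. n5.fin = 3  [terminal]
4. n3.acc = false  [g.sig == true]
5. n3.key = 8  [8]
6. n6.lim = "mw"  ["mw"]
7. n7.idx = "zn"  [terminal]
8. n6.acc = 23  [len(e.idx) + 21]
9. n2.acc = 0  [(if S.acc then S.key else A₁.acc) - 23]
10. n10.fin = 0  [terminal]
11. n11.idx = "wz"  [terminal]
12. n12.fin = 25  [terminal]
13. n9.acc = false  [c₁.fin > 25]
14. n9.key = 27  [len(e.idx) + 25]
15. n13.sig = false  [terminal]
16. n8.val = "kq"  ["kq"]
17. n8.live = 16  [16]
18. n1.acc = true  [B.live > 15]
19. n1.key = 6  [A.acc * 2 + 6]
20. n14.lim = "wx"  ["wx"]
21. n15.off = 24  [terminal]
22. n16.fin = -2  [terminal]
23. n14.acc = 15  [f.off + c.fin - 7]
24. n17.lim = "wq"  ["wq"]
25. n19.fin = 27  [terminal]
26. n20.cnt = true  [c.fin > 26]
27. n21.fin = 17  [terminal]
28. n20.val = 26  [26]
29. n20.tag = true  [C.cnt == true]
30. n20.off = true  [c.fin > 16]
31. n18.val = "uq"  ["uq"]
32. n18.live = 6  [C.val - 20]
33. n23.sig = true  [terminal]
34. n22.acc = true  [true]
35. n22.key = 12  [12]
36. n24.sig = true  [terminal]
37. n17.acc = -2  [(if g.sig then S.key else B.live) - 14]
38. n0.acc = true  [A₀.acc == 15]
39. n0.key = 6  [6]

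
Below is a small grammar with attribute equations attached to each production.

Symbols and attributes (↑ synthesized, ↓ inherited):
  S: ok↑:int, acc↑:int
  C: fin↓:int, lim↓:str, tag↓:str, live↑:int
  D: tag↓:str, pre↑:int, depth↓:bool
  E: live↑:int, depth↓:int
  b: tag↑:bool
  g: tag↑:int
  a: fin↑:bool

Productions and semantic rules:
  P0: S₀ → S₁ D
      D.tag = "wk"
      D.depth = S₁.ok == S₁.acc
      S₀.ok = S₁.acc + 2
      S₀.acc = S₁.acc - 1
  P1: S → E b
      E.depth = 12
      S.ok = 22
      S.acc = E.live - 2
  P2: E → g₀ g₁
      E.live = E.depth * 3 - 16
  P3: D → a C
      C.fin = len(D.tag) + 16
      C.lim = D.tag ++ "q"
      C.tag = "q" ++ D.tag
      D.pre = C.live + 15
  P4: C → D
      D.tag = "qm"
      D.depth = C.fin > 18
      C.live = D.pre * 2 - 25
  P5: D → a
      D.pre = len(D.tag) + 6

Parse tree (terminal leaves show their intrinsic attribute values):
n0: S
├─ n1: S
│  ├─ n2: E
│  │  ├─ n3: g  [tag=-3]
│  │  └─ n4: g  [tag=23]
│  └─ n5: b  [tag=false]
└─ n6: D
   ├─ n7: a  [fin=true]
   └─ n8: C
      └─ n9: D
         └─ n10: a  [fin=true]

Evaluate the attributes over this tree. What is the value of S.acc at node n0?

17

1. n2.depth = 12  [12]
2. n3.tag = -3  [terminal]
3. n4.tag = 23  [terminal]
4. n2.live = 20  [E.depth * 3 - 16]
5. n5.tag = false  [terminal]
6. n1.ok = 22  [22]
7. n1.acc = 18  [E.live - 2]
8. n6.tag = "wk"  ["wk"]
9. n6.depth = false  [S₁.ok == S₁.acc]
10. n7.fin = true  [terminal]
11. n8.fin = 18  [len(D.tag) + 16]
12. n8.lim = "wkq"  [D.tag ++ "q"]
13. n8.tag = "qwk"  ["q" ++ D.tag]
14. n9.tag = "qm"  ["qm"]
15. n9.depth = false  [C.fin > 18]
16. n10.fin = true  [terminal]
17. n9.pre = 8  [len(D.tag) + 6]
18. n8.live = -9  [D.pre * 2 - 25]
19. n6.pre = 6  [C.live + 15]
20. n0.ok = 20  [S₁.acc + 2]
21. n0.acc = 17  [S₁.acc - 1]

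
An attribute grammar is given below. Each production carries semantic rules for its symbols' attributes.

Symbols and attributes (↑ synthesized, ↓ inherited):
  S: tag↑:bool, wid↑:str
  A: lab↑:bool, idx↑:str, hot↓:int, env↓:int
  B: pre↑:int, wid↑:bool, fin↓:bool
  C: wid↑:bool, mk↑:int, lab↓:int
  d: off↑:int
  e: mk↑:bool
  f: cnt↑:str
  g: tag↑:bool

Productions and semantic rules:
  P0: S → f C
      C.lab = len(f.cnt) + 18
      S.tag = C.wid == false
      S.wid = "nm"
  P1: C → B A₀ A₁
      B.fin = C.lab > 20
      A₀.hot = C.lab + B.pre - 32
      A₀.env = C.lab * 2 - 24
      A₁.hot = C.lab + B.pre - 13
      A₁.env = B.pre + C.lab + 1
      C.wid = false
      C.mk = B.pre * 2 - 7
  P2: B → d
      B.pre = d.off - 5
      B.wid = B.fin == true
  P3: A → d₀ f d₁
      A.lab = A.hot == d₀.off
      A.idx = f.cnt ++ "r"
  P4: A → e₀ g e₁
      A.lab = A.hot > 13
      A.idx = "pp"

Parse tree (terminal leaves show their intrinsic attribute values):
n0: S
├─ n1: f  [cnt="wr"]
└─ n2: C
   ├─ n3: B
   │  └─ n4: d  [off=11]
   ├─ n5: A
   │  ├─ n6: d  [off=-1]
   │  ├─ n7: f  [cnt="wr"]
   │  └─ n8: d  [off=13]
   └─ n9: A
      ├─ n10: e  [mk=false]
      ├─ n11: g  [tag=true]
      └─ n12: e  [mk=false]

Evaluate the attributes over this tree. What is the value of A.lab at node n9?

false

1. n1.cnt = "wr"  [terminal]
2. n2.lab = 20  [len(f.cnt) + 18]
3. n3.fin = false  [C.lab > 20]
4. n4.off = 11  [terminal]
5. n3.pre = 6  [d.off - 5]
6. n3.wid = false  [B.fin == true]
7. n5.hot = -6  [C.lab + B.pre - 32]
8. n5.env = 16  [C.lab * 2 - 24]
9. n6.off = -1  [terminal]
10. n7.cnt = "wr"  [terminal]
11. n8.off = 13  [terminal]
12. n5.lab = false  [A.hot == d₀.off]
13. n5.idx = "wrr"  [f.cnt ++ "r"]
14. n9.hot = 13  [C.lab + B.pre - 13]
15. n9.env = 27  [B.pre + C.lab + 1]
16. n10.mk = false  [terminal]
17. n11.tag = true  [terminal]
18. n12.mk = false  [terminal]
19. n9.lab = false  [A.hot > 13]
20. n9.idx = "pp"  ["pp"]
21. n2.wid = false  [false]
22. n2.mk = 5  [B.pre * 2 - 7]
23. n0.tag = true  [C.wid == false]
24. n0.wid = "nm"  ["nm"]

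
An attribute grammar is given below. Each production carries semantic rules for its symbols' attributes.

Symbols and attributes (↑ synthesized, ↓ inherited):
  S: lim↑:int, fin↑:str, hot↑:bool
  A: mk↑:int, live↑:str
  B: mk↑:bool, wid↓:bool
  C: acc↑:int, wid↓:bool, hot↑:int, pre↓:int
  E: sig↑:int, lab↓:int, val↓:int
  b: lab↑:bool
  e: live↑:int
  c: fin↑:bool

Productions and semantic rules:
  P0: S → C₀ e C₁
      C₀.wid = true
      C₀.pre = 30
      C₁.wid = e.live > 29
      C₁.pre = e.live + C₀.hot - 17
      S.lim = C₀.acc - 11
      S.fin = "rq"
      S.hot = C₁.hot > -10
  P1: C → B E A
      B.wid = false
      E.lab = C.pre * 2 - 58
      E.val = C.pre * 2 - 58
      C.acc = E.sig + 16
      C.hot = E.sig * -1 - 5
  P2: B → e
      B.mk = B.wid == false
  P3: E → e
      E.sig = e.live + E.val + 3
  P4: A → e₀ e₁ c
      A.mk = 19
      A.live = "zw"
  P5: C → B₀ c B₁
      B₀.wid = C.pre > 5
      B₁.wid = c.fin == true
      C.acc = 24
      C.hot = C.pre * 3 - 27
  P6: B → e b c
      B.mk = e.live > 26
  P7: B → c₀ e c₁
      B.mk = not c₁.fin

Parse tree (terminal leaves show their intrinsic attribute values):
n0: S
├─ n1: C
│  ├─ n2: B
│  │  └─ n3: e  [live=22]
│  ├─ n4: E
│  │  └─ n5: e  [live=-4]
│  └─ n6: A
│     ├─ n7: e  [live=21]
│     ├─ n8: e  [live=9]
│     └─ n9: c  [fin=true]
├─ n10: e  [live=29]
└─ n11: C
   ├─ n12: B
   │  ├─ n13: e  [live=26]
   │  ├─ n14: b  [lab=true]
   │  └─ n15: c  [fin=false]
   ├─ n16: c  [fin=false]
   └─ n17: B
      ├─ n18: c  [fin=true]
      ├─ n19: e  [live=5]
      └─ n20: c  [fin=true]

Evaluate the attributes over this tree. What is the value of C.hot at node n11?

1. n1.wid = true  [true]
2. n1.pre = 30  [30]
3. n2.wid = false  [false]
4. n3.live = 22  [terminal]
5. n2.mk = true  [B.wid == false]
6. n4.lab = 2  [C.pre * 2 - 58]
7. n4.val = 2  [C.pre * 2 - 58]
8. n5.live = -4  [terminal]
9. n4.sig = 1  [e.live + E.val + 3]
10. n7.live = 21  [terminal]
11. n8.live = 9  [terminal]
12. n9.fin = true  [terminal]
13. n6.mk = 19  [19]
14. n6.live = "zw"  ["zw"]
15. n1.acc = 17  [E.sig + 16]
16. n1.hot = -6  [E.sig * -1 - 5]
17. n10.live = 29  [terminal]
18. n11.wid = false  [e.live > 29]
19. n11.pre = 6  [e.live + C₀.hot - 17]
20. n12.wid = true  [C.pre > 5]
21. n13.live = 26  [terminal]
22. n14.lab = true  [terminal]
23. n15.fin = false  [terminal]
24. n12.mk = false  [e.live > 26]
25. n16.fin = false  [terminal]
26. n17.wid = false  [c.fin == true]
27. n18.fin = true  [terminal]
28. n19.live = 5  [terminal]
29. n20.fin = true  [terminal]
30. n17.mk = false  [not c₁.fin]
31. n11.acc = 24  [24]
32. n11.hot = -9  [C.pre * 3 - 27]
33. n0.lim = 6  [C₀.acc - 11]
34. n0.fin = "rq"  ["rq"]
35. n0.hot = true  [C₁.hot > -10]

-9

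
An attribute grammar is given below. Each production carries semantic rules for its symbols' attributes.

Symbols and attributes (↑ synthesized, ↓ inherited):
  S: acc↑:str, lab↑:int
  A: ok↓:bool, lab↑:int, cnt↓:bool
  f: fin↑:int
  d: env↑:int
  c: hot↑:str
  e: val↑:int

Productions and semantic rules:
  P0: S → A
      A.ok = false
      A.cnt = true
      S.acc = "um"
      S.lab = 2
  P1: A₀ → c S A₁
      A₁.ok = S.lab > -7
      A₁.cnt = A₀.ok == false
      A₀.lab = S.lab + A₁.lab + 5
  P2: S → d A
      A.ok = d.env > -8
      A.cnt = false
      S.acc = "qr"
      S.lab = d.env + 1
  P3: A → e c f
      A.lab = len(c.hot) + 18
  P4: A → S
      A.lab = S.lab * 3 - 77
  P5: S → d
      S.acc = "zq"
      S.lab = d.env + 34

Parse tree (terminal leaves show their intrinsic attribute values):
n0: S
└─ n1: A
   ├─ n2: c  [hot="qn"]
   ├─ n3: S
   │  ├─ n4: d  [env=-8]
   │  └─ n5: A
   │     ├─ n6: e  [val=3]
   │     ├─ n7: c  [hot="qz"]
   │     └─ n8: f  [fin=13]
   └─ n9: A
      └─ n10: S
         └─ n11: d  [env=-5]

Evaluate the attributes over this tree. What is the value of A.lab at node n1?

1. n1.ok = false  [false]
2. n1.cnt = true  [true]
3. n2.hot = "qn"  [terminal]
4. n4.env = -8  [terminal]
5. n5.ok = false  [d.env > -8]
6. n5.cnt = false  [false]
7. n6.val = 3  [terminal]
8. n7.hot = "qz"  [terminal]
9. n8.fin = 13  [terminal]
10. n5.lab = 20  [len(c.hot) + 18]
11. n3.acc = "qr"  ["qr"]
12. n3.lab = -7  [d.env + 1]
13. n9.ok = false  [S.lab > -7]
14. n9.cnt = true  [A₀.ok == false]
15. n11.env = -5  [terminal]
16. n10.acc = "zq"  ["zq"]
17. n10.lab = 29  [d.env + 34]
18. n9.lab = 10  [S.lab * 3 - 77]
19. n1.lab = 8  [S.lab + A₁.lab + 5]
20. n0.acc = "um"  ["um"]
21. n0.lab = 2  [2]

8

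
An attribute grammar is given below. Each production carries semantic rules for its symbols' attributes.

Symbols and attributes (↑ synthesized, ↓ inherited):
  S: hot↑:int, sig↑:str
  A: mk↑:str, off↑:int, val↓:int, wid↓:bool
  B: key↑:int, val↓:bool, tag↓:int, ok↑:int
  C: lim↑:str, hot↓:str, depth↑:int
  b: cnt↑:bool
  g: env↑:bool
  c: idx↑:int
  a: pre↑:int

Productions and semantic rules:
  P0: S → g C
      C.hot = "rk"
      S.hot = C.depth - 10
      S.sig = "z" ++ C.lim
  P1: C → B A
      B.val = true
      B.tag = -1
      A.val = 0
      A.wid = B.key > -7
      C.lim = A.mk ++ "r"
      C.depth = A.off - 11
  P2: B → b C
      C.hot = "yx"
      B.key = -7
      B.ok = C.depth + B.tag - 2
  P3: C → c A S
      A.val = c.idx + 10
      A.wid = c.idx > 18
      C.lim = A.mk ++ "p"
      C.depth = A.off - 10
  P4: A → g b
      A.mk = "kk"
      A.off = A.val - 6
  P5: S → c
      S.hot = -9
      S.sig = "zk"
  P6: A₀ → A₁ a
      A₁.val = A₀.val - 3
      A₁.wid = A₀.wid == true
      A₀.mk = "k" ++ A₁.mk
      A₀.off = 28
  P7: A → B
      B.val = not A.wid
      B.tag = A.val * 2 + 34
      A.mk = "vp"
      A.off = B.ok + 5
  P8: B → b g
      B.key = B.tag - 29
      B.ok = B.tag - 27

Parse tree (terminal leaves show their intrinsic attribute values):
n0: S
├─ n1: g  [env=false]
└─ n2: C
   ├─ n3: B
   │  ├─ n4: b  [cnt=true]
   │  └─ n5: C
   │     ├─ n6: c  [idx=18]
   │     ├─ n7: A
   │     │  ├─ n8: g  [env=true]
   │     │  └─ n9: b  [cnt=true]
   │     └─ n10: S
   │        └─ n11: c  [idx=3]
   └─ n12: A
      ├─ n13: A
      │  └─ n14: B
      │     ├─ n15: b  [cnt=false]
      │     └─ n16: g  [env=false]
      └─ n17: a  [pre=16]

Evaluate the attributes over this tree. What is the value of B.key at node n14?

1. n1.env = false  [terminal]
2. n2.hot = "rk"  ["rk"]
3. n3.val = true  [true]
4. n3.tag = -1  [-1]
5. n4.cnt = true  [terminal]
6. n5.hot = "yx"  ["yx"]
7. n6.idx = 18  [terminal]
8. n7.val = 28  [c.idx + 10]
9. n7.wid = false  [c.idx > 18]
10. n8.env = true  [terminal]
11. n9.cnt = true  [terminal]
12. n7.mk = "kk"  ["kk"]
13. n7.off = 22  [A.val - 6]
14. n11.idx = 3  [terminal]
15. n10.hot = -9  [-9]
16. n10.sig = "zk"  ["zk"]
17. n5.lim = "kkp"  [A.mk ++ "p"]
18. n5.depth = 12  [A.off - 10]
19. n3.key = -7  [-7]
20. n3.ok = 9  [C.depth + B.tag - 2]
21. n12.val = 0  [0]
22. n12.wid = false  [B.key > -7]
23. n13.val = -3  [A₀.val - 3]
24. n13.wid = false  [A₀.wid == true]
25. n14.val = true  [not A.wid]
26. n14.tag = 28  [A.val * 2 + 34]
27. n15.cnt = false  [terminal]
28. n16.env = false  [terminal]
29. n14.key = -1  [B.tag - 29]
30. n14.ok = 1  [B.tag - 27]
31. n13.mk = "vp"  ["vp"]
32. n13.off = 6  [B.ok + 5]
33. n17.pre = 16  [terminal]
34. n12.mk = "kvp"  ["k" ++ A₁.mk]
35. n12.off = 28  [28]
36. n2.lim = "kvpr"  [A.mk ++ "r"]
37. n2.depth = 17  [A.off - 11]
38. n0.hot = 7  [C.depth - 10]
39. n0.sig = "zkvpr"  ["z" ++ C.lim]

-1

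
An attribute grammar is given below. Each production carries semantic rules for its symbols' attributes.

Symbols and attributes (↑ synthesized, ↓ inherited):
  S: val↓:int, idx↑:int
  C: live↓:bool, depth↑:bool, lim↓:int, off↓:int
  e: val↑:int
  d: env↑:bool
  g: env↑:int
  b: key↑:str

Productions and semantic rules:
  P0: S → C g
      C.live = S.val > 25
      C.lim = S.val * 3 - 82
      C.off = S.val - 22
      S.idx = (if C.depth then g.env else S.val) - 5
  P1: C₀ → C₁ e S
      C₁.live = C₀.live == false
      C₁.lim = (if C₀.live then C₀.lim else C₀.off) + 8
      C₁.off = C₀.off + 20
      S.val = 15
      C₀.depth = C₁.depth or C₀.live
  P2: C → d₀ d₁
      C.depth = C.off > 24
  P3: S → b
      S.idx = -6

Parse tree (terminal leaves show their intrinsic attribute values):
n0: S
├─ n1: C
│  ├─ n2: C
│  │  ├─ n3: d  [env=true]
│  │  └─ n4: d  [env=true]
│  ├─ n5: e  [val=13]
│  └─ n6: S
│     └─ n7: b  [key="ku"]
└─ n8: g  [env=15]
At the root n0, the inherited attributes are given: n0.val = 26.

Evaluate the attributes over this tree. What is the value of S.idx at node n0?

10

1. n0.val = 26  [given at root]
2. n1.live = true  [S.val > 25]
3. n1.lim = -4  [S.val * 3 - 82]
4. n1.off = 4  [S.val - 22]
5. n2.live = false  [C₀.live == false]
6. n2.lim = 4  [(if C₀.live then C₀.lim else C₀.off) + 8]
7. n2.off = 24  [C₀.off + 20]
8. n3.env = true  [terminal]
9. n4.env = true  [terminal]
10. n2.depth = false  [C.off > 24]
11. n5.val = 13  [terminal]
12. n6.val = 15  [15]
13. n7.key = "ku"  [terminal]
14. n6.idx = -6  [-6]
15. n1.depth = true  [C₁.depth or C₀.live]
16. n8.env = 15  [terminal]
17. n0.idx = 10  [(if C.depth then g.env else S.val) - 5]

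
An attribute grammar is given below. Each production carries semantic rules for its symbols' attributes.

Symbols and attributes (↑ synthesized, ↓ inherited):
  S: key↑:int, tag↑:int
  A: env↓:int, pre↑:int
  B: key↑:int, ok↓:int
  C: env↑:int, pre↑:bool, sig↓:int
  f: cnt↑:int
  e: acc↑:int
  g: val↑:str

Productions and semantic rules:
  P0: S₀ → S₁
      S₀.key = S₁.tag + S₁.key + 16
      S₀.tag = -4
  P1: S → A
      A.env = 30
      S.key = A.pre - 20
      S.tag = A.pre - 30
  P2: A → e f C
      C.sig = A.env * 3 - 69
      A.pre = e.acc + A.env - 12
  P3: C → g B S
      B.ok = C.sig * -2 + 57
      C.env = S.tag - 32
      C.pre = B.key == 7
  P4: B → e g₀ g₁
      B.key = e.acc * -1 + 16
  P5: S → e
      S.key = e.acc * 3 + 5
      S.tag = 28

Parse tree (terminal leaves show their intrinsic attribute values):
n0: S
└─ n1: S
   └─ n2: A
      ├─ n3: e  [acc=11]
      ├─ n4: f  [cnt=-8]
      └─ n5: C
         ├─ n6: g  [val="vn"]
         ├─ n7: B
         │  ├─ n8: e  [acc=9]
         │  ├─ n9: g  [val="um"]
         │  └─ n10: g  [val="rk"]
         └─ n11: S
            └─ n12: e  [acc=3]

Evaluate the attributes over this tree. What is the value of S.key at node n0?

1. n2.env = 30  [30]
2. n3.acc = 11  [terminal]
3. n4.cnt = -8  [terminal]
4. n5.sig = 21  [A.env * 3 - 69]
5. n6.val = "vn"  [terminal]
6. n7.ok = 15  [C.sig * -2 + 57]
7. n8.acc = 9  [terminal]
8. n9.val = "um"  [terminal]
9. n10.val = "rk"  [terminal]
10. n7.key = 7  [e.acc * -1 + 16]
11. n12.acc = 3  [terminal]
12. n11.key = 14  [e.acc * 3 + 5]
13. n11.tag = 28  [28]
14. n5.env = -4  [S.tag - 32]
15. n5.pre = true  [B.key == 7]
16. n2.pre = 29  [e.acc + A.env - 12]
17. n1.key = 9  [A.pre - 20]
18. n1.tag = -1  [A.pre - 30]
19. n0.key = 24  [S₁.tag + S₁.key + 16]
20. n0.tag = -4  [-4]

24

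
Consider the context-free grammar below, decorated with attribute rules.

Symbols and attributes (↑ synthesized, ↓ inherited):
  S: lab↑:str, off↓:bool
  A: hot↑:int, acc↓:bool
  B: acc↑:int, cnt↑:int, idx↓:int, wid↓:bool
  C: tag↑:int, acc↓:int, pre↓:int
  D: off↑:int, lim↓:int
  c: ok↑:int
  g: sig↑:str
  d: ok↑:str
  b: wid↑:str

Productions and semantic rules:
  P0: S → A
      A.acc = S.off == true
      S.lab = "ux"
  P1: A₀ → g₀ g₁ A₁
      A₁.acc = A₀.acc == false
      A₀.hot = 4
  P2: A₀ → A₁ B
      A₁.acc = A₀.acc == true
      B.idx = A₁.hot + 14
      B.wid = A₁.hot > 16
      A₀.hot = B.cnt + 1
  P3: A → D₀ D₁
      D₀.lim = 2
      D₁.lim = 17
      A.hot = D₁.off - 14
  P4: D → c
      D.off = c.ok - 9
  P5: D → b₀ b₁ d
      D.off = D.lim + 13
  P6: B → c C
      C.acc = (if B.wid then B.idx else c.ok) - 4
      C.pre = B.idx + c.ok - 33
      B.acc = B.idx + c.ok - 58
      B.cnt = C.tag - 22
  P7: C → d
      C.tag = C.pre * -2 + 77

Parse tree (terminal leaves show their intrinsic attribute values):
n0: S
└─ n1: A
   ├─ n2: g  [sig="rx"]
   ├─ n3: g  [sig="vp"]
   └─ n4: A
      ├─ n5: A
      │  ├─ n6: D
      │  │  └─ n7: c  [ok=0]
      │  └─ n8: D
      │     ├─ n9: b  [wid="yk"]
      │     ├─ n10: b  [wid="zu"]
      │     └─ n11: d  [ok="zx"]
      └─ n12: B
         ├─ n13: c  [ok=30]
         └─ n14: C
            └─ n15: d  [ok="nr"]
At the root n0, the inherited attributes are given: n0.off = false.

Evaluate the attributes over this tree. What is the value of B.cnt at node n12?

1. n0.off = false  [given at root]
2. n1.acc = false  [S.off == true]
3. n2.sig = "rx"  [terminal]
4. n3.sig = "vp"  [terminal]
5. n4.acc = true  [A₀.acc == false]
6. n5.acc = true  [A₀.acc == true]
7. n6.lim = 2  [2]
8. n7.ok = 0  [terminal]
9. n6.off = -9  [c.ok - 9]
10. n8.lim = 17  [17]
11. n9.wid = "yk"  [terminal]
12. n10.wid = "zu"  [terminal]
13. n11.ok = "zx"  [terminal]
14. n8.off = 30  [D.lim + 13]
15. n5.hot = 16  [D₁.off - 14]
16. n12.idx = 30  [A₁.hot + 14]
17. n12.wid = false  [A₁.hot > 16]
18. n13.ok = 30  [terminal]
19. n14.acc = 26  [(if B.wid then B.idx else c.ok) - 4]
20. n14.pre = 27  [B.idx + c.ok - 33]
21. n15.ok = "nr"  [terminal]
22. n14.tag = 23  [C.pre * -2 + 77]
23. n12.acc = 2  [B.idx + c.ok - 58]
24. n12.cnt = 1  [C.tag - 22]
25. n4.hot = 2  [B.cnt + 1]
26. n1.hot = 4  [4]
27. n0.lab = "ux"  ["ux"]

1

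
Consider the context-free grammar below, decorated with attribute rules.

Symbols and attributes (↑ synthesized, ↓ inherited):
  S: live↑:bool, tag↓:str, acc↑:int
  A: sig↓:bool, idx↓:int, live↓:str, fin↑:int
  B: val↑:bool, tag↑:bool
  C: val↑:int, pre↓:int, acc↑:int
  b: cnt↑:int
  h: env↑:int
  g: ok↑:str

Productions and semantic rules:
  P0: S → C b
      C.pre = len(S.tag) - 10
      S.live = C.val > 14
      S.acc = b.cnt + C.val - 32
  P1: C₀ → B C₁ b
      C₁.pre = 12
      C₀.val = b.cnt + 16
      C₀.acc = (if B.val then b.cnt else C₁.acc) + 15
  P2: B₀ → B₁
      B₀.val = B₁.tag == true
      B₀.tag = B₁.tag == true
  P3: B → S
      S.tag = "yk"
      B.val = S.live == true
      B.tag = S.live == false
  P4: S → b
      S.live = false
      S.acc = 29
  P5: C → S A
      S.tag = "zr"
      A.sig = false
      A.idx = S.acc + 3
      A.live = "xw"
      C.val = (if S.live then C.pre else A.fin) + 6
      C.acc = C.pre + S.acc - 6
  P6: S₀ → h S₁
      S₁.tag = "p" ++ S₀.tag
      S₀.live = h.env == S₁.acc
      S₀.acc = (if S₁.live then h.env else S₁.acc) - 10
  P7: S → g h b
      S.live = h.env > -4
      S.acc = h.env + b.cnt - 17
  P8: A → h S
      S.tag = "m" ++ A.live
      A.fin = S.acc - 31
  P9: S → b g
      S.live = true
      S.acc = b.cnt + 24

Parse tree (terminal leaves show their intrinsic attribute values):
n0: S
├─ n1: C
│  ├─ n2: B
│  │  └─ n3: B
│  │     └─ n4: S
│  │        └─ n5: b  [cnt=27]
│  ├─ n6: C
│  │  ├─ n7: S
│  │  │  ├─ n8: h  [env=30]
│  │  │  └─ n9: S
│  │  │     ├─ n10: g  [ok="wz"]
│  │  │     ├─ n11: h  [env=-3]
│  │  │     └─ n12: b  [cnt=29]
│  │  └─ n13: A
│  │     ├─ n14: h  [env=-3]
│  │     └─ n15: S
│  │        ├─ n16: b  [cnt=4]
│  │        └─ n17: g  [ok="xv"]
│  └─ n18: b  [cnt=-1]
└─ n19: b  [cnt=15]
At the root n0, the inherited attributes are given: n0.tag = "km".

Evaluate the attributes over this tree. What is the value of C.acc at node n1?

14

1. n0.tag = "km"  [given at root]
2. n1.pre = -8  [len(S.tag) - 10]
3. n4.tag = "yk"  ["yk"]
4. n5.cnt = 27  [terminal]
5. n4.live = false  [false]
6. n4.acc = 29  [29]
7. n3.val = false  [S.live == true]
8. n3.tag = true  [S.live == false]
9. n2.val = true  [B₁.tag == true]
10. n2.tag = true  [B₁.tag == true]
11. n6.pre = 12  [12]
12. n7.tag = "zr"  ["zr"]
13. n8.env = 30  [terminal]
14. n9.tag = "pzr"  ["p" ++ S₀.tag]
15. n10.ok = "wz"  [terminal]
16. n11.env = -3  [terminal]
17. n12.cnt = 29  [terminal]
18. n9.live = true  [h.env > -4]
19. n9.acc = 9  [h.env + b.cnt - 17]
20. n7.live = false  [h.env == S₁.acc]
21. n7.acc = 20  [(if S₁.live then h.env else S₁.acc) - 10]
22. n13.sig = false  [false]
23. n13.idx = 23  [S.acc + 3]
24. n13.live = "xw"  ["xw"]
25. n14.env = -3  [terminal]
26. n15.tag = "mxw"  ["m" ++ A.live]
27. n16.cnt = 4  [terminal]
28. n17.ok = "xv"  [terminal]
29. n15.live = true  [true]
30. n15.acc = 28  [b.cnt + 24]
31. n13.fin = -3  [S.acc - 31]
32. n6.val = 3  [(if S.live then C.pre else A.fin) + 6]
33. n6.acc = 26  [C.pre + S.acc - 6]
34. n18.cnt = -1  [terminal]
35. n1.val = 15  [b.cnt + 16]
36. n1.acc = 14  [(if B.val then b.cnt else C₁.acc) + 15]
37. n19.cnt = 15  [terminal]
38. n0.live = true  [C.val > 14]
39. n0.acc = -2  [b.cnt + C.val - 32]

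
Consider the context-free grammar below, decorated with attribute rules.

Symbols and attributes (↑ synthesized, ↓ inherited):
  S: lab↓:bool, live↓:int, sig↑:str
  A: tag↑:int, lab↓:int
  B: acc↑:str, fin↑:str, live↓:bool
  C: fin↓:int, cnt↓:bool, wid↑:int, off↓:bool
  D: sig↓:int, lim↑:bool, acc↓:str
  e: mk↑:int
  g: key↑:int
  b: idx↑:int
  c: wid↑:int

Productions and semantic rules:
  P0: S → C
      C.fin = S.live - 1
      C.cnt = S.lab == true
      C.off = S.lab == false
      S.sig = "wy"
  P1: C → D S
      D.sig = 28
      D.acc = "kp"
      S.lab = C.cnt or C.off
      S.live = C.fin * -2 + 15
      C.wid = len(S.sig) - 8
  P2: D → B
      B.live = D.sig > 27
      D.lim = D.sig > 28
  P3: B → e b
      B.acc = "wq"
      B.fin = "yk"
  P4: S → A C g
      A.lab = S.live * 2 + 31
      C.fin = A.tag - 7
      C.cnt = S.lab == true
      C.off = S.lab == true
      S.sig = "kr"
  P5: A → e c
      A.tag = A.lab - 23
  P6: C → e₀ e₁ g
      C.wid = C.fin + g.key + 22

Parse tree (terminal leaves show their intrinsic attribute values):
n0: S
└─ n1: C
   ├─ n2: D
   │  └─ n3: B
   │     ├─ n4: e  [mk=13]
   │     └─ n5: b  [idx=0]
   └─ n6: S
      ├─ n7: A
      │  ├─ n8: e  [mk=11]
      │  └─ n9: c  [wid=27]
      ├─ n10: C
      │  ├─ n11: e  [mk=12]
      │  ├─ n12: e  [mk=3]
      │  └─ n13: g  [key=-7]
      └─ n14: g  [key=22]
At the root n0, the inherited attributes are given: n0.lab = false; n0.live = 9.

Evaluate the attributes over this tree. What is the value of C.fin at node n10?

-1

1. n0.lab = false  [given at root]
2. n0.live = 9  [given at root]
3. n1.fin = 8  [S.live - 1]
4. n1.cnt = false  [S.lab == true]
5. n1.off = true  [S.lab == false]
6. n2.sig = 28  [28]
7. n2.acc = "kp"  ["kp"]
8. n3.live = true  [D.sig > 27]
9. n4.mk = 13  [terminal]
10. n5.idx = 0  [terminal]
11. n3.acc = "wq"  ["wq"]
12. n3.fin = "yk"  ["yk"]
13. n2.lim = false  [D.sig > 28]
14. n6.lab = true  [C.cnt or C.off]
15. n6.live = -1  [C.fin * -2 + 15]
16. n7.lab = 29  [S.live * 2 + 31]
17. n8.mk = 11  [terminal]
18. n9.wid = 27  [terminal]
19. n7.tag = 6  [A.lab - 23]
20. n10.fin = -1  [A.tag - 7]
21. n10.cnt = true  [S.lab == true]
22. n10.off = true  [S.lab == true]
23. n11.mk = 12  [terminal]
24. n12.mk = 3  [terminal]
25. n13.key = -7  [terminal]
26. n10.wid = 14  [C.fin + g.key + 22]
27. n14.key = 22  [terminal]
28. n6.sig = "kr"  ["kr"]
29. n1.wid = -6  [len(S.sig) - 8]
30. n0.sig = "wy"  ["wy"]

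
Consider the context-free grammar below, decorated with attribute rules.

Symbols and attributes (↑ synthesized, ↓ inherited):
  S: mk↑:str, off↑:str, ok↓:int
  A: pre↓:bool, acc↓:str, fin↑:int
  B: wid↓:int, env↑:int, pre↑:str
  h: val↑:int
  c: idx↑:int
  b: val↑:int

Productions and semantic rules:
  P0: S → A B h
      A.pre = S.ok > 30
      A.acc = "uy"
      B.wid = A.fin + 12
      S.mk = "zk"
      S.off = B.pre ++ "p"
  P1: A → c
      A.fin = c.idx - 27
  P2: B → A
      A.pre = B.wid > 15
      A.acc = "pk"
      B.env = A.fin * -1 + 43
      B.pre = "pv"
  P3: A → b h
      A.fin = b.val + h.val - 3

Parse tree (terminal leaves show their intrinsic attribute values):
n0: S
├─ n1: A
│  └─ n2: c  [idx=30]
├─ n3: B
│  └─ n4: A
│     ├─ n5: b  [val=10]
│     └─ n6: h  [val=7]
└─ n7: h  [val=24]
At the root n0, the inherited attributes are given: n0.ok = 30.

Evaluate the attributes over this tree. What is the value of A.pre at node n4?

false

1. n0.ok = 30  [given at root]
2. n1.pre = false  [S.ok > 30]
3. n1.acc = "uy"  ["uy"]
4. n2.idx = 30  [terminal]
5. n1.fin = 3  [c.idx - 27]
6. n3.wid = 15  [A.fin + 12]
7. n4.pre = false  [B.wid > 15]
8. n4.acc = "pk"  ["pk"]
9. n5.val = 10  [terminal]
10. n6.val = 7  [terminal]
11. n4.fin = 14  [b.val + h.val - 3]
12. n3.env = 29  [A.fin * -1 + 43]
13. n3.pre = "pv"  ["pv"]
14. n7.val = 24  [terminal]
15. n0.mk = "zk"  ["zk"]
16. n0.off = "pvp"  [B.pre ++ "p"]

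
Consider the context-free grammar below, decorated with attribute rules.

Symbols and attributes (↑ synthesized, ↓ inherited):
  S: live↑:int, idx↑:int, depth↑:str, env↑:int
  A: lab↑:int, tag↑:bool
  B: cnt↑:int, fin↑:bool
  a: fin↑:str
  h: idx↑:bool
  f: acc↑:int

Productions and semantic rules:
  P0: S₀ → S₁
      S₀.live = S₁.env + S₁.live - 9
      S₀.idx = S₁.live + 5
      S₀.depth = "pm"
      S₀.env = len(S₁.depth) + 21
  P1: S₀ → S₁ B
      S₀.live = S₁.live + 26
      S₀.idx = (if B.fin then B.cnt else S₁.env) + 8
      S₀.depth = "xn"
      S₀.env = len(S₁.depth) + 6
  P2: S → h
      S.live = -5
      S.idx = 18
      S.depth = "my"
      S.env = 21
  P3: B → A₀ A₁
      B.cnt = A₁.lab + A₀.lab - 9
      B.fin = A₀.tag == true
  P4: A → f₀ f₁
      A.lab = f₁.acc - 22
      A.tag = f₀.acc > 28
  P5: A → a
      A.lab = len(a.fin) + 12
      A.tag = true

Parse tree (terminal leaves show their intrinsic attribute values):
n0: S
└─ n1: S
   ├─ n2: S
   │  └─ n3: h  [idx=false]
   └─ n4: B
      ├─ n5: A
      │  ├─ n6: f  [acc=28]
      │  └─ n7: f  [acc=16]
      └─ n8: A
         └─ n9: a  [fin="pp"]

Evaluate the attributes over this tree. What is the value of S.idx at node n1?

1. n3.idx = false  [terminal]
2. n2.live = -5  [-5]
3. n2.idx = 18  [18]
4. n2.depth = "my"  ["my"]
5. n2.env = 21  [21]
6. n6.acc = 28  [terminal]
7. n7.acc = 16  [terminal]
8. n5.lab = -6  [f₁.acc - 22]
9. n5.tag = false  [f₀.acc > 28]
10. n9.fin = "pp"  [terminal]
11. n8.lab = 14  [len(a.fin) + 12]
12. n8.tag = true  [true]
13. n4.cnt = -1  [A₁.lab + A₀.lab - 9]
14. n4.fin = false  [A₀.tag == true]
15. n1.live = 21  [S₁.live + 26]
16. n1.idx = 29  [(if B.fin then B.cnt else S₁.env) + 8]
17. n1.depth = "xn"  ["xn"]
18. n1.env = 8  [len(S₁.depth) + 6]
19. n0.live = 20  [S₁.env + S₁.live - 9]
20. n0.idx = 26  [S₁.live + 5]
21. n0.depth = "pm"  ["pm"]
22. n0.env = 23  [len(S₁.depth) + 21]

29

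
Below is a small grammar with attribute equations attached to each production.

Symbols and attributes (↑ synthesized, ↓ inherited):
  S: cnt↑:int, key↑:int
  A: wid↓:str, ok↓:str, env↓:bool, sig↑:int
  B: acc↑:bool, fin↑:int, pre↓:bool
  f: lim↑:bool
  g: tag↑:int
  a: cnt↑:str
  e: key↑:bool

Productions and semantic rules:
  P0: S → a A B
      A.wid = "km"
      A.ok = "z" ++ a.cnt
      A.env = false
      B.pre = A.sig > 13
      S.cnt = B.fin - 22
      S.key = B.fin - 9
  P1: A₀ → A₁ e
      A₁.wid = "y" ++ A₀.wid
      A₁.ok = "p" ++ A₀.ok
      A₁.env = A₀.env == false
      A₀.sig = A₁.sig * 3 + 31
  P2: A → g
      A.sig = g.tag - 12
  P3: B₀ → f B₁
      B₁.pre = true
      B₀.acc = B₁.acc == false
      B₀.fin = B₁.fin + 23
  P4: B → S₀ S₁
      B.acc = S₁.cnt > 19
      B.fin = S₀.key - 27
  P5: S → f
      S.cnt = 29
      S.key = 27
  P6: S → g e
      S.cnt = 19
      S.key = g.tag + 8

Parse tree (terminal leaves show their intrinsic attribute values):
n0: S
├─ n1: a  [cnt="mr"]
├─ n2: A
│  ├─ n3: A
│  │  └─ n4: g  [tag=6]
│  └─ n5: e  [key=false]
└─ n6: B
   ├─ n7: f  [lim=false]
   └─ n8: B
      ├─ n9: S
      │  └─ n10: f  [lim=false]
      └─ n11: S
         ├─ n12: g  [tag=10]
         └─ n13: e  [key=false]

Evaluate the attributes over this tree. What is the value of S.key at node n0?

1. n1.cnt = "mr"  [terminal]
2. n2.wid = "km"  ["km"]
3. n2.ok = "zmr"  ["z" ++ a.cnt]
4. n2.env = false  [false]
5. n3.wid = "ykm"  ["y" ++ A₀.wid]
6. n3.ok = "pzmr"  ["p" ++ A₀.ok]
7. n3.env = true  [A₀.env == false]
8. n4.tag = 6  [terminal]
9. n3.sig = -6  [g.tag - 12]
10. n5.key = false  [terminal]
11. n2.sig = 13  [A₁.sig * 3 + 31]
12. n6.pre = false  [A.sig > 13]
13. n7.lim = false  [terminal]
14. n8.pre = true  [true]
15. n10.lim = false  [terminal]
16. n9.cnt = 29  [29]
17. n9.key = 27  [27]
18. n12.tag = 10  [terminal]
19. n13.key = false  [terminal]
20. n11.cnt = 19  [19]
21. n11.key = 18  [g.tag + 8]
22. n8.acc = false  [S₁.cnt > 19]
23. n8.fin = 0  [S₀.key - 27]
24. n6.acc = true  [B₁.acc == false]
25. n6.fin = 23  [B₁.fin + 23]
26. n0.cnt = 1  [B.fin - 22]
27. n0.key = 14  [B.fin - 9]

14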